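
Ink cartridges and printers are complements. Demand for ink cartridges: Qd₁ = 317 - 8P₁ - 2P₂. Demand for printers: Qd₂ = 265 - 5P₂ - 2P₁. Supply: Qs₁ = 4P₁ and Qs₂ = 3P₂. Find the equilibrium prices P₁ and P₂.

P₁ = 1003/46, P₂ = 1273/46

Market 1: 317 - 8P₁ - 2P₂ = 4P₁ → 12P₁ + 2P₂ = 317.
Market 2: 8P₂ + 2P₁ = 265.
Eliminating P₂: 8×(1) − 2×(2) gives 92P₁ = 2006, so P₁ = 1003/46.
Back-substitute into (2): P₂ = (265 − 2×1003/46) / 8 = 1273/46.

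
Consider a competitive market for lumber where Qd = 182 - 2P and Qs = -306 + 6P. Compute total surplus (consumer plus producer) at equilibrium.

Total surplus = 1200

Equilibrium: 182 - 2P = -306 + 6P gives P* = 61, Q* = 60.
Demand choke price: P = 91; supply starts at P = 51.
CS = ½(91 − 61)(60) = 900; PS = ½(61 − 51)(60) = 300.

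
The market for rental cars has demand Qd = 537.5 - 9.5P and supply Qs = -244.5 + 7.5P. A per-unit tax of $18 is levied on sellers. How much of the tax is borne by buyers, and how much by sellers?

Buyers bear 135/17, sellers bear 171/17

Pre-tax equilibrium: P* = 46, Q* = 100.5.
Tax on sellers shifts supply to Qs = -244.5 + 7.5(P − 18) = -379.5 + 7.5P.
537.5 - 9.5P = -379.5 + 7.5P gives buyer price Pb = 917/17; sellers receive Ps = 917/17 − 18 = 611/17.
New quantity: Q = 537.5 − 9.5(917/17) = 426/17.
Buyer burden = 917/17 − 46 = 135/17; seller burden = 46 − 611/17 = 171/17.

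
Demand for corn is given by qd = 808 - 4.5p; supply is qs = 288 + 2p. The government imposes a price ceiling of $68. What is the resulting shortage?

Shortage = 78

Equilibrium price would be p* = 80, so the ceiling at 68 binds.
At p = 68: qd = 808 − 4.5(68) = 502, qs = 288 + 2(68) = 424.
Shortage = 502 − 424 = 78.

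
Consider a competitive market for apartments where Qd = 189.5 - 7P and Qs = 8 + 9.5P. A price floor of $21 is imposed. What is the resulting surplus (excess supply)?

Surplus = 165

Equilibrium price would be P* = 11, so the floor at 21 binds.
At P = 21: Qd = 42.5, Qs = 207.5.
Surplus = 207.5 − 42.5 = 165.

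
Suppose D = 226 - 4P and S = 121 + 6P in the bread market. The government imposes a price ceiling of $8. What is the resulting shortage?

Equilibrium price would be P* = 10.5, so the ceiling at 8 binds.
At P = 8: D = 226 − 4(8) = 194, S = 121 + 6(8) = 169.
Shortage = 194 − 169 = 25.

Shortage = 25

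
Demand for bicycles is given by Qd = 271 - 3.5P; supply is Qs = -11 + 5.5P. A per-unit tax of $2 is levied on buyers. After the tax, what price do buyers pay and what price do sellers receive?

Buyers pay 293/9, sellers receive 275/9

Pre-tax equilibrium: P* = 94/3, Q* = 484/3.
Tax on buyers shifts demand to Qd = 271 − 3.5(P + 2) = 264 - 3.5P.
264 - 3.5P = -11 + 5.5P gives seller price Ps = 275/9; buyers pay Pb = 275/9 + 2 = 293/9.
New quantity: Q = 271 − 3.5(293/9) = 2827/18.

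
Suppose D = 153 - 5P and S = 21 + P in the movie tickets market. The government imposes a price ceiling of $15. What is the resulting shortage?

Equilibrium price would be P* = 22, so the ceiling at 15 binds.
At P = 15: D = 153 − 5(15) = 78, S = 21 + 1(15) = 36.
Shortage = 78 − 36 = 42.

Shortage = 42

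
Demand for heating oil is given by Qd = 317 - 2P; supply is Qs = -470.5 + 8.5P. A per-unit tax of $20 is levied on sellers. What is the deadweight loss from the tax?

Pre-tax equilibrium: P* = 75, Q* = 167.
Tax on sellers shifts supply to Qs = -470.5 + 8.5(P − 20) = -640.5 + 8.5P.
317 - 2P = -640.5 + 8.5P gives buyer price Pb = 1915/21; sellers receive Ps = 1915/21 − 20 = 1495/21.
New quantity: Q = 317 − 2(1915/21) = 2827/21.
DWL = ½ × 20 × (167 − 2827/21) = 6800/21.

Deadweight loss = 6800/21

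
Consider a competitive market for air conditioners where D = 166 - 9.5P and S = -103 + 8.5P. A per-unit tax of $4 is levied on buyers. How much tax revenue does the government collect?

Tax revenue = 73/3

Pre-tax equilibrium: P* = 269/18, Q* = 865/36.
Tax on buyers shifts demand to D = 166 − 9.5(P + 4) = 128 - 9.5P.
128 - 9.5P = -103 + 8.5P gives seller price Ps = 77/6; buyers pay Pb = 77/6 + 4 = 101/6.
New quantity: Q = 166 − 9.5(101/6) = 73/12.
Revenue = 4 × 73/12 = 73/3.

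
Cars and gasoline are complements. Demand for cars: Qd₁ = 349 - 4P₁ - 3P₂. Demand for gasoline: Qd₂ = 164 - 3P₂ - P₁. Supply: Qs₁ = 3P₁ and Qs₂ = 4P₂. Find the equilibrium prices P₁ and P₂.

Market 1: 349 - 4P₁ - 3P₂ = 3P₁ → 7P₁ + 3P₂ = 349.
Market 2: 7P₂ + P₁ = 164.
Eliminating P₂: 7×(1) − 3×(2) gives 46P₁ = 1951, so P₁ = 1951/46.
Back-substitute into (2): P₂ = (164 − 1×1951/46) / 7 = 799/46.

P₁ = 1951/46, P₂ = 799/46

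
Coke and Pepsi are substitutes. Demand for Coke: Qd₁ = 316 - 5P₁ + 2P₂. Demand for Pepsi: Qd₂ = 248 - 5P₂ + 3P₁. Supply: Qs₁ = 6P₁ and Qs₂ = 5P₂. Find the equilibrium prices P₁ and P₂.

P₁ = 457/13, P₂ = 919/26

Market 1: 316 - 5P₁ + 2P₂ = 6P₁ → 11P₁ - 2P₂ = 316.
Market 2: 10P₂ - 3P₁ = 248.
Eliminating P₂: 10×(1) + 2×(2) gives 104P₁ = 3656, so P₁ = 457/13.
Back-substitute into (2): P₂ = (248 + 3×457/13) / 10 = 919/26.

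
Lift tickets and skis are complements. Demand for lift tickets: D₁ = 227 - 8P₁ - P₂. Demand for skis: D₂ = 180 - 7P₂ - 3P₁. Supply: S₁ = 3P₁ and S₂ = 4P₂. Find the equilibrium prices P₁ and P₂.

P₁ = 2317/118, P₂ = 1299/118

Market 1: 227 - 8P₁ - P₂ = 3P₁ → 11P₁ + P₂ = 227.
Market 2: 11P₂ + 3P₁ = 180.
Eliminating P₂: 11×(1) − 1×(2) gives 118P₁ = 2317, so P₁ = 2317/118.
Back-substitute into (2): P₂ = (180 − 3×2317/118) / 11 = 1299/118.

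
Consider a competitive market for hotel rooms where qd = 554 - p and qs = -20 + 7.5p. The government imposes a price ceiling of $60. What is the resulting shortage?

Equilibrium price would be p* = 1148/17, so the ceiling at 60 binds.
At p = 60: qd = 554 − 1(60) = 494, qs = -20 + 7.5(60) = 430.
Shortage = 494 − 430 = 64.

Shortage = 64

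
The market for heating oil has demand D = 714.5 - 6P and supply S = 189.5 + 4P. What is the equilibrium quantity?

Set D = S: 714.5 - 6P = 189.5 + 4P.
525 = 10P, so P* = 52.5.
Q* = 714.5 − 6(52.5) = 399.5.

Q* = 399.5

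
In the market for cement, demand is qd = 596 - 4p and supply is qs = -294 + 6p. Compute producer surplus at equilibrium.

Producer surplus = 4800

Equilibrium: 596 - 4p = -294 + 6p gives p* = 89, q* = 240.
Supply starts at p = 49 (where qs = 0).
PS = ½(89 − 49)(240) = 4800.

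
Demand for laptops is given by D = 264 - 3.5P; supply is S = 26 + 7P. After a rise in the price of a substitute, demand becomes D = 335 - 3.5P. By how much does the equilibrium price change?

ΔP = 142/21

Original equilibrium: P* = 68/3, Q* = 554/3.
New equilibrium: 335 - 3.5P = 26 + 7P, so 309 = 10.5P and P' = 206/7; Q' = 335 − 3.5(206/7) = 232.
Change in price: 206/7 − 68/3 = 142/21.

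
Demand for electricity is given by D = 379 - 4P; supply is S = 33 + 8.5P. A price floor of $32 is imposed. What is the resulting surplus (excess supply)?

Surplus = 54

Equilibrium price would be P* = 27.68, so the floor at 32 binds.
At P = 32: D = 251, S = 305.
Surplus = 305 − 251 = 54.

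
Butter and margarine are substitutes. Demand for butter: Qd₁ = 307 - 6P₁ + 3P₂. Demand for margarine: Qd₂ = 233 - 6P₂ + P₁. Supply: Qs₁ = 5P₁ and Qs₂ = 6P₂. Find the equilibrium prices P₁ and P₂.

P₁ = 1461/43, P₂ = 2870/129

Market 1: 307 - 6P₁ + 3P₂ = 5P₁ → 11P₁ - 3P₂ = 307.
Market 2: 12P₂ - P₁ = 233.
Eliminating P₂: 12×(1) + 3×(2) gives 129P₁ = 4383, so P₁ = 1461/43.
Back-substitute into (2): P₂ = (233 + 1×1461/43) / 12 = 2870/129.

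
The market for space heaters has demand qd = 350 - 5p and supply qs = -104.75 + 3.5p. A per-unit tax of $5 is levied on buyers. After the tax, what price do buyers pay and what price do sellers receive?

Pre-tax equilibrium: p* = 53.5, q* = 82.5.
Tax on buyers shifts demand to qd = 350 − 5(p + 5) = 325 - 5p.
325 - 5p = -104.75 + 3.5p gives seller price ps = 1719/34; buyers pay pb = 1719/34 + 5 = 1889/34.
New quantity: q = 350 − 5(1889/34) = 2455/34.

Buyers pay 1889/34, sellers receive 1719/34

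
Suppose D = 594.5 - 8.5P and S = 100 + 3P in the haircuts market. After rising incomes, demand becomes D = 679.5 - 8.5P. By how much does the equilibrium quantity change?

Original equilibrium: P* = 43, Q* = 229.
New equilibrium: 679.5 - 8.5P = 100 + 3P, so 579.5 = 11.5P and P' = 1159/23; Q' = 679.5 − 8.5(1159/23) = 5777/23.
Change in quantity: 5777/23 − 229 = 510/23.

ΔQ = 510/23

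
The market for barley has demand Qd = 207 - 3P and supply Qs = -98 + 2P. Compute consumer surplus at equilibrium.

Equilibrium: 207 - 3P = -98 + 2P gives P* = 61, Q* = 24.
Demand choke price (Qd = 0): P = 69.
CS = ½(69 − 61)(24) = 96.

Consumer surplus = 96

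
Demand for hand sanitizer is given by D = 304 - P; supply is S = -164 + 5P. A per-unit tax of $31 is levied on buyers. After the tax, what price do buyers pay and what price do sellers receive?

Pre-tax equilibrium: P* = 78, Q* = 226.
Tax on buyers shifts demand to D = 304 − 1(P + 31) = 273 - P.
273 - P = -164 + 5P gives seller price Ps = 437/6; buyers pay Pb = 437/6 + 31 = 623/6.
New quantity: Q = 304 − 1(623/6) = 1201/6.

Buyers pay 623/6, sellers receive 437/6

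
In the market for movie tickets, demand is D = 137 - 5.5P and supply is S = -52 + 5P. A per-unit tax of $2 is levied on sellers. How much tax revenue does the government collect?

Pre-tax equilibrium: P* = 18, Q* = 38.
Tax on sellers shifts supply to S = -52 + 5(P − 2) = -62 + 5P.
137 - 5.5P = -62 + 5P gives buyer price Pb = 398/21; sellers receive Ps = 398/21 − 2 = 356/21.
New quantity: Q = 137 − 5.5(398/21) = 688/21.
Revenue = 2 × 688/21 = 1376/21.

Tax revenue = 1376/21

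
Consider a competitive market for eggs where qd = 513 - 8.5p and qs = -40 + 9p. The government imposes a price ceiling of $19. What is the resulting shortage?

Shortage = 220.5

Equilibrium price would be p* = 31.6, so the ceiling at 19 binds.
At p = 19: qd = 513 − 8.5(19) = 351.5, qs = -40 + 9(19) = 131.
Shortage = 351.5 − 131 = 220.5.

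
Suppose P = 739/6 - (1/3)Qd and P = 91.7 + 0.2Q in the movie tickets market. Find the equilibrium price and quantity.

P* = 103.5, Q* = 59

Set the two price expressions equal: 739/6 - (1/3)Q = 91.7 + 0.2Q.
472/15 = (8/15)Q, so Q* = 59.
P* = 739/6 − (1/3)(59) = 103.5.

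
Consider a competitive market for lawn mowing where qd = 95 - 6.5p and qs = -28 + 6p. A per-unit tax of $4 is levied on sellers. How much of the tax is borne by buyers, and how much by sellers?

Buyers bear $1.92, sellers bear $2.08

Pre-tax equilibrium: p* = 9.84, q* = 31.04.
Tax on sellers shifts supply to qs = -28 + 6(p − 4) = -52 + 6p.
95 - 6.5p = -52 + 6p gives buyer price pb = 11.76; sellers receive ps = 11.76 − 4 = 7.76.
New quantity: q = 95 − 6.5(11.76) = 18.56.
Buyer burden = 11.76 − 9.84 = 1.92; seller burden = 9.84 − 7.76 = 2.08.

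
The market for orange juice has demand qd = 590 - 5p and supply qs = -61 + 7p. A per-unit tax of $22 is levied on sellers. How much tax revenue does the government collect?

Pre-tax equilibrium: p* = 54.25, q* = 318.75.
Tax on sellers shifts supply to qs = -61 + 7(p − 22) = -215 + 7p.
590 - 5p = -215 + 7p gives buyer price pb = 805/12; sellers receive ps = 805/12 − 22 = 541/12.
New quantity: q = 590 − 5(805/12) = 3055/12.
Revenue = 22 × 3055/12 = 33605/6.

Tax revenue = 33605/6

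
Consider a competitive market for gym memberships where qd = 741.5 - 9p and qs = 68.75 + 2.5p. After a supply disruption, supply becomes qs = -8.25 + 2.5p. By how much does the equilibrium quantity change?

Δq = -1386/23

Original equilibrium: p* = 58.5, q* = 215.
New equilibrium: 741.5 - 9p = -8.25 + 2.5p, so 749.75 = 11.5p and p' = 2999/46; q' = 741.5 − 9(2999/46) = 3559/23.
Change in quantity: 3559/23 − 215 = -1386/23.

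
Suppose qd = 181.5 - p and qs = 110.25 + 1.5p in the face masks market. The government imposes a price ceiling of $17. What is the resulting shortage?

Equilibrium price would be p* = 28.5, so the ceiling at 17 binds.
At p = 17: qd = 181.5 − 1(17) = 164.5, qs = 110.25 + 1.5(17) = 135.75.
Shortage = 164.5 − 135.75 = 28.75.

Shortage = 28.75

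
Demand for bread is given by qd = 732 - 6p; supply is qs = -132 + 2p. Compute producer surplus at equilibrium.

Producer surplus = 1764

Equilibrium: 732 - 6p = -132 + 2p gives p* = 108, q* = 84.
Supply starts at p = 66 (where qs = 0).
PS = ½(108 − 66)(84) = 1764.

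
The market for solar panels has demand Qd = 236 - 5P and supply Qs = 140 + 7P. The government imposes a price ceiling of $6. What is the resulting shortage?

Shortage = 24

Equilibrium price would be P* = 8, so the ceiling at 6 binds.
At P = 6: Qd = 236 − 5(6) = 206, Qs = 140 + 7(6) = 182.
Shortage = 206 − 182 = 24.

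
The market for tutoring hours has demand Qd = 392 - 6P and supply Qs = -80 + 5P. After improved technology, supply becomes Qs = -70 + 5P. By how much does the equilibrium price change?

Original equilibrium: P* = 472/11, Q* = 1480/11.
New equilibrium: 392 - 6P = -70 + 5P, so 462 = 11P and P' = 42; Q' = 392 − 6(42) = 140.
Change in price: 42 − 472/11 = -10/11.

ΔP = -10/11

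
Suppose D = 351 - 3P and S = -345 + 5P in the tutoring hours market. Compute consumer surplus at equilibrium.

Equilibrium: 351 - 3P = -345 + 5P gives P* = 87, Q* = 90.
Demand choke price (D = 0): P = 117.
CS = ½(117 − 87)(90) = 1350.

Consumer surplus = 1350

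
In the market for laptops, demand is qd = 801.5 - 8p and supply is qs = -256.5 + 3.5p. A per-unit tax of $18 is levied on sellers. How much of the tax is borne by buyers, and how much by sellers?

Buyers bear 126/23, sellers bear 288/23

Pre-tax equilibrium: p* = 92, q* = 65.5.
Tax on sellers shifts supply to qs = -256.5 + 3.5(p − 18) = -319.5 + 3.5p.
801.5 - 8p = -319.5 + 3.5p gives buyer price pb = 2242/23; sellers receive ps = 2242/23 − 18 = 1828/23.
New quantity: q = 801.5 − 8(2242/23) = 997/46.
Buyer burden = 2242/23 − 92 = 126/23; seller burden = 92 − 1828/23 = 288/23.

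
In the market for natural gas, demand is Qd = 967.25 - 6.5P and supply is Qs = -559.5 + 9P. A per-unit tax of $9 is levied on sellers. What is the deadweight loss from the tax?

Deadweight loss = 9477/62

Pre-tax equilibrium: P* = 98.5, Q* = 327.
Tax on sellers shifts supply to Qs = -559.5 + 9(P − 9) = -640.5 + 9P.
967.25 - 6.5P = -640.5 + 9P gives buyer price Pb = 6431/62; sellers receive Ps = 6431/62 − 9 = 5873/62.
New quantity: Q = 967.25 − 6.5(6431/62) = 9084/31.
DWL = ½ × 9 × (327 − 9084/31) = 9477/62.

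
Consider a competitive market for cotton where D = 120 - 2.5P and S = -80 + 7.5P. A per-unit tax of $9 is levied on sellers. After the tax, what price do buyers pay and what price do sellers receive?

Buyers pay $26.75, sellers receive $17.75

Pre-tax equilibrium: P* = 20, Q* = 70.
Tax on sellers shifts supply to S = -80 + 7.5(P − 9) = -147.5 + 7.5P.
120 - 2.5P = -147.5 + 7.5P gives buyer price Pb = 26.75; sellers receive Ps = 26.75 − 9 = 17.75.
New quantity: Q = 120 − 2.5(26.75) = 53.125.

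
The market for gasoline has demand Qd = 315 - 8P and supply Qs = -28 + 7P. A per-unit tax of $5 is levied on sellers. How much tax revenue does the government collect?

Pre-tax equilibrium: P* = 343/15, Q* = 1981/15.
Tax on sellers shifts supply to Qs = -28 + 7(P − 5) = -63 + 7P.
315 - 8P = -63 + 7P gives buyer price Pb = 25.2; sellers receive Ps = 25.2 − 5 = 20.2.
New quantity: Q = 315 − 8(25.2) = 113.4.
Revenue = 5 × 113.4 = 567.

Tax revenue = 567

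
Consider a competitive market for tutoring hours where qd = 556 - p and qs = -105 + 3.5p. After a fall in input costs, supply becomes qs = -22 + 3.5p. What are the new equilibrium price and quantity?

Original equilibrium: p* = 1322/9, q* = 3682/9.
New equilibrium: 556 - p = -22 + 3.5p, so 578 = 4.5p and p' = 1156/9; q' = 556 − 1(1156/9) = 3848/9.

p' = 1156/9, q' = 3848/9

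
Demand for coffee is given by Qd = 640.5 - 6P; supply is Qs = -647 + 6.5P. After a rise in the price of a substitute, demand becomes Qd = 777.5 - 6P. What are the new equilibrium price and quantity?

Original equilibrium: P* = 103, Q* = 22.5.
New equilibrium: 777.5 - 6P = -647 + 6.5P, so 1424.5 = 12.5P and P' = 113.96; Q' = 777.5 − 6(113.96) = 93.74.

P' = 113.96, Q' = 93.74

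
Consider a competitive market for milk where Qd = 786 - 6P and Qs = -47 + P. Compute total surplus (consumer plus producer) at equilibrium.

Total surplus = 3024

Equilibrium: 786 - 6P = -47 + P gives P* = 119, Q* = 72.
Demand choke price: P = 131; supply starts at P = 47.
CS = ½(131 − 119)(72) = 432; PS = ½(119 − 47)(72) = 2592.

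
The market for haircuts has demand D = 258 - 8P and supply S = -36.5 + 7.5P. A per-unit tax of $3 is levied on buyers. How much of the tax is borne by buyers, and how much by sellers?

Buyers bear 45/31, sellers bear 48/31

Pre-tax equilibrium: P* = 19, Q* = 106.
Tax on buyers shifts demand to D = 258 − 8(P + 3) = 234 - 8P.
234 - 8P = -36.5 + 7.5P gives seller price Ps = 541/31; buyers pay Pb = 541/31 + 3 = 634/31.
New quantity: Q = 258 − 8(634/31) = 2926/31.
Buyer burden = 634/31 − 19 = 45/31; seller burden = 19 − 541/31 = 48/31.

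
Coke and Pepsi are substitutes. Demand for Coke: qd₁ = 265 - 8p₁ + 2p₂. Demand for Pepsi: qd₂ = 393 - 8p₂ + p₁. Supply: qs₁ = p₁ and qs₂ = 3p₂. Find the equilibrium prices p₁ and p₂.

p₁ = 3701/97, p₂ = 3802/97

Market 1: 265 - 8p₁ + 2p₂ = p₁ → 9p₁ - 2p₂ = 265.
Market 2: 11p₂ - p₁ = 393.
Eliminating p₂: 11×(1) + 2×(2) gives 97p₁ = 3701, so p₁ = 3701/97.
Back-substitute into (2): p₂ = (393 + 1×3701/97) / 11 = 3802/97.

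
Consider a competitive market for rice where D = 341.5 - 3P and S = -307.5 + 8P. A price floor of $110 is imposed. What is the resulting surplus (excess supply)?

Equilibrium price would be P* = 59, so the floor at 110 binds.
At P = 110: D = 11.5, S = 572.5.
Surplus = 572.5 − 11.5 = 561.

Surplus = 561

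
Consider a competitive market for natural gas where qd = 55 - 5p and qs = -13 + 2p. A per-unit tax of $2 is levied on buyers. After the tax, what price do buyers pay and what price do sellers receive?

Pre-tax equilibrium: p* = 68/7, q* = 45/7.
Tax on buyers shifts demand to qd = 55 − 5(p + 2) = 45 - 5p.
45 - 5p = -13 + 2p gives seller price ps = 58/7; buyers pay pb = 58/7 + 2 = 72/7.
New quantity: q = 55 − 5(72/7) = 25/7.

Buyers pay 72/7, sellers receive 58/7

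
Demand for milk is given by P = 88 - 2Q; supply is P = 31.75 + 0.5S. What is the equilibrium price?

P* = 43

Set the two price expressions equal: 88 - 2Q = 31.75 + 0.5Q.
56.25 = 2.5Q, so Q* = 22.5.
P* = 88 − (2)(22.5) = 43.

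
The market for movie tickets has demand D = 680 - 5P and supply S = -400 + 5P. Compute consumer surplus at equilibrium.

Equilibrium: 680 - 5P = -400 + 5P gives P* = 108, Q* = 140.
Demand choke price (D = 0): P = 136.
CS = ½(136 − 108)(140) = 1960.

Consumer surplus = 1960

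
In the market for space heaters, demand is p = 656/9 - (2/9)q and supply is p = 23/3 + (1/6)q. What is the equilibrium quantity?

Set the two price expressions equal: 656/9 - (2/9)q = 23/3 + (1/6)q.
587/9 = (7/18)q, so q* = 1174/7.
p* = 656/9 − (2/9)(1174/7) = 748/21.

q* = 1174/7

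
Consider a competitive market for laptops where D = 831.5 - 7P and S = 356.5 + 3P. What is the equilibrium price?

Set D = S: 831.5 - 7P = 356.5 + 3P.
475 = 10P, so P* = 47.5.
Q* = 831.5 − 7(47.5) = 499.

P* = 47.5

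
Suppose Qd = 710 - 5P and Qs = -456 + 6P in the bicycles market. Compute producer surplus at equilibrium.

Producer surplus = 2700

Equilibrium: 710 - 5P = -456 + 6P gives P* = 106, Q* = 180.
Supply starts at P = 76 (where Qs = 0).
PS = ½(106 − 76)(180) = 2700.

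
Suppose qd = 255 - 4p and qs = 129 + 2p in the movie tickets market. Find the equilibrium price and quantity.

p* = 21, q* = 171

Set qd = qs: 255 - 4p = 129 + 2p.
126 = 6p, so p* = 21.
q* = 255 − 4(21) = 171.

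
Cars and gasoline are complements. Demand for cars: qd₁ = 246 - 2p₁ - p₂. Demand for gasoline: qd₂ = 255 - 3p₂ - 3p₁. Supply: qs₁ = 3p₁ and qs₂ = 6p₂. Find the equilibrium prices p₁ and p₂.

p₁ = 653/14, p₂ = 179/14

Market 1: 246 - 2p₁ - p₂ = 3p₁ → 5p₁ + p₂ = 246.
Market 2: 9p₂ + 3p₁ = 255.
Eliminating p₂: 9×(1) − 1×(2) gives 42p₁ = 1959, so p₁ = 653/14.
Back-substitute into (2): p₂ = (255 − 3×653/14) / 9 = 179/14.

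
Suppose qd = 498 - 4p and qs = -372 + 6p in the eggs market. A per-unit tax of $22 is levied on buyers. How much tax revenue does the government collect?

Tax revenue = 2138.4

Pre-tax equilibrium: p* = 87, q* = 150.
Tax on buyers shifts demand to qd = 498 − 4(p + 22) = 410 - 4p.
410 - 4p = -372 + 6p gives seller price ps = 78.2; buyers pay pb = 78.2 + 22 = 100.2.
New quantity: q = 498 − 4(100.2) = 97.2.
Revenue = 22 × 97.2 = 2138.4.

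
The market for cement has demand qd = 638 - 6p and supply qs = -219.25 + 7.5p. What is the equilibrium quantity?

Set qd = qs: 638 - 6p = -219.25 + 7.5p.
857.25 = 13.5p, so p* = 63.5.
q* = 638 − 6(63.5) = 257.

q* = 257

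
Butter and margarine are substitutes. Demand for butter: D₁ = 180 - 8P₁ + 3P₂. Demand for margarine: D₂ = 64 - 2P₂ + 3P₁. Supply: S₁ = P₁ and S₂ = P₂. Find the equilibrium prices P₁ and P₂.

P₁ = 122/3, P₂ = 62

Market 1: 180 - 8P₁ + 3P₂ = P₁ → 9P₁ - 3P₂ = 180.
Market 2: 3P₂ - 3P₁ = 64.
Eliminating P₂: 3×(1) + 3×(2) gives 18P₁ = 732, so P₁ = 122/3.
Back-substitute into (2): P₂ = (64 + 3×122/3) / 3 = 62.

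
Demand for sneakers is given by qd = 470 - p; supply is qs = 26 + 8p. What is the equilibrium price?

Set qd = qs: 470 - p = 26 + 8p.
444 = 9p, so p* = 148/3.
q* = 470 − 1(148/3) = 1262/3.

p* = 148/3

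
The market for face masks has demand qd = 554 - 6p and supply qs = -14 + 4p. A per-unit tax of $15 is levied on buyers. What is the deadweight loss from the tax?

Deadweight loss = 270

Pre-tax equilibrium: p* = 56.8, q* = 213.2.
Tax on buyers shifts demand to qd = 554 − 6(p + 15) = 464 - 6p.
464 - 6p = -14 + 4p gives seller price ps = 47.8; buyers pay pb = 47.8 + 15 = 62.8.
New quantity: q = 554 − 6(62.8) = 177.2.
DWL = ½ × 15 × (213.2 − 177.2) = 270.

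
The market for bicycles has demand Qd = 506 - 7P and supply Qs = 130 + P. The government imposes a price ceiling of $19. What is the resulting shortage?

Equilibrium price would be P* = 47, so the ceiling at 19 binds.
At P = 19: Qd = 506 − 7(19) = 373, Qs = 130 + 1(19) = 149.
Shortage = 373 − 149 = 224.

Shortage = 224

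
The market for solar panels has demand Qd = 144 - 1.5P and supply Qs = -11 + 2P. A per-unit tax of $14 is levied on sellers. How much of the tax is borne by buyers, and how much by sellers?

Buyers bear $8, sellers bear $6

Pre-tax equilibrium: P* = 310/7, Q* = 543/7.
Tax on sellers shifts supply to Qs = -11 + 2(P − 14) = -39 + 2P.
144 - 1.5P = -39 + 2P gives buyer price Pb = 366/7; sellers receive Ps = 366/7 − 14 = 268/7.
New quantity: Q = 144 − 1.5(366/7) = 459/7.
Buyer burden = 366/7 − 310/7 = 8; seller burden = 310/7 − 268/7 = 6.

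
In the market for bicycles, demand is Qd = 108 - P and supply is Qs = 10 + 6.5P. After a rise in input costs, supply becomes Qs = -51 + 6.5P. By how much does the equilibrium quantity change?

ΔQ = -122/15

Original equilibrium: P* = 196/15, Q* = 1424/15.
New equilibrium: 108 - P = -51 + 6.5P, so 159 = 7.5P and P' = 21.2; Q' = 108 − 1(21.2) = 86.8.
Change in quantity: 86.8 − 1424/15 = -122/15.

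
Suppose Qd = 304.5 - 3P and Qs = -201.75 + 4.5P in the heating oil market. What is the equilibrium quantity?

Q* = 102

Set Qd = Qs: 304.5 - 3P = -201.75 + 4.5P.
506.25 = 7.5P, so P* = 67.5.
Q* = 304.5 − 3(67.5) = 102.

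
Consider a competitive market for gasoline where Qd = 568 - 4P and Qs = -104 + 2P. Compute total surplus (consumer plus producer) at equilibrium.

Equilibrium: 568 - 4P = -104 + 2P gives P* = 112, Q* = 120.
Demand choke price: P = 142; supply starts at P = 52.
CS = ½(142 − 112)(120) = 1800; PS = ½(112 − 52)(120) = 3600.

Total surplus = 5400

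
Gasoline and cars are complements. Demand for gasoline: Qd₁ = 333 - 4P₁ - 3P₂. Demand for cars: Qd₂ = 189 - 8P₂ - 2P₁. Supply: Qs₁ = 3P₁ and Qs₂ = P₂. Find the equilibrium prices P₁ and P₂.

P₁ = 810/19, P₂ = 219/19

Market 1: 333 - 4P₁ - 3P₂ = 3P₁ → 7P₁ + 3P₂ = 333.
Market 2: 9P₂ + 2P₁ = 189.
Eliminating P₂: 9×(1) − 3×(2) gives 57P₁ = 2430, so P₁ = 810/19.
Back-substitute into (2): P₂ = (189 − 2×810/19) / 9 = 219/19.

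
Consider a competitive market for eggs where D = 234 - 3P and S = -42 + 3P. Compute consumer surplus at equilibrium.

Equilibrium: 234 - 3P = -42 + 3P gives P* = 46, Q* = 96.
Demand choke price (D = 0): P = 78.
CS = ½(78 − 46)(96) = 1536.

Consumer surplus = 1536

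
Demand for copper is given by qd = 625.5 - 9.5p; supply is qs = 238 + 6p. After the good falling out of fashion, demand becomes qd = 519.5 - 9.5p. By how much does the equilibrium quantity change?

Δq = -1272/31

Original equilibrium: p* = 25, q* = 388.
New equilibrium: 519.5 - 9.5p = 238 + 6p, so 281.5 = 15.5p and p' = 563/31; q' = 519.5 − 9.5(563/31) = 10756/31.
Change in quantity: 10756/31 − 388 = -1272/31.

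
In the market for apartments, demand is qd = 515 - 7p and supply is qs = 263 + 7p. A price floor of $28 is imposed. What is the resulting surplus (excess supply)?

Equilibrium price would be p* = 18, so the floor at 28 binds.
At p = 28: qd = 319, qs = 459.
Surplus = 459 − 319 = 140.

Surplus = 140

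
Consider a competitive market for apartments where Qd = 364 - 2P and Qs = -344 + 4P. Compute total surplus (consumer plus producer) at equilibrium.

Total surplus = 6144

Equilibrium: 364 - 2P = -344 + 4P gives P* = 118, Q* = 128.
Demand choke price: P = 182; supply starts at P = 86.
CS = ½(182 − 118)(128) = 4096; PS = ½(118 − 86)(128) = 2048.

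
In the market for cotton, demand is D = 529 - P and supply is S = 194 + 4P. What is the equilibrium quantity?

Q* = 462

Set D = S: 529 - P = 194 + 4P.
335 = 5P, so P* = 67.
Q* = 529 − 1(67) = 462.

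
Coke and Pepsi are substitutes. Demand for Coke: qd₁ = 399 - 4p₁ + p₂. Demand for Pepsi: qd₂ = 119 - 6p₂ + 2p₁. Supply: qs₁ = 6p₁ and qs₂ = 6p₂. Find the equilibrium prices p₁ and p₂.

p₁ = 4907/118, p₂ = 994/59

Market 1: 399 - 4p₁ + p₂ = 6p₁ → 10p₁ - p₂ = 399.
Market 2: 12p₂ - 2p₁ = 119.
Eliminating p₂: 12×(1) + 1×(2) gives 118p₁ = 4907, so p₁ = 4907/118.
Back-substitute into (2): p₂ = (119 + 2×4907/118) / 12 = 994/59.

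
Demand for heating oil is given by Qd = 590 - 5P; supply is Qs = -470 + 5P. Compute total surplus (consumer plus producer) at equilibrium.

Equilibrium: 590 - 5P = -470 + 5P gives P* = 106, Q* = 60.
Demand choke price: P = 118; supply starts at P = 94.
CS = ½(118 − 106)(60) = 360; PS = ½(106 − 94)(60) = 360.

Total surplus = 720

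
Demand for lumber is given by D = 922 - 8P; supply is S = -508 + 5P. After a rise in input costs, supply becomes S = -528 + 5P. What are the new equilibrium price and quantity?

P' = 1450/13, Q' = 386/13

Original equilibrium: P* = 110, Q* = 42.
New equilibrium: 922 - 8P = -528 + 5P, so 1450 = 13P and P' = 1450/13; Q' = 922 − 8(1450/13) = 386/13.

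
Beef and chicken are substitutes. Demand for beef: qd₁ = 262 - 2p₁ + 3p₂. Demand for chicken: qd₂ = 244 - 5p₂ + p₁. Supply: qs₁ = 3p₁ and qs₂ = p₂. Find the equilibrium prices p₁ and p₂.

Market 1: 262 - 2p₁ + 3p₂ = 3p₁ → 5p₁ - 3p₂ = 262.
Market 2: 6p₂ - p₁ = 244.
Eliminating p₂: 6×(1) + 3×(2) gives 27p₁ = 2304, so p₁ = 256/3.
Back-substitute into (2): p₂ = (244 + 1×256/3) / 6 = 494/9.

p₁ = 256/3, p₂ = 494/9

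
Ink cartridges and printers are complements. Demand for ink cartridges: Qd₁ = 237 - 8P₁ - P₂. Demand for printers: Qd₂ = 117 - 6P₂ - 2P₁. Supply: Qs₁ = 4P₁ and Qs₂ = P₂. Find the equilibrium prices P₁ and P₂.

Market 1: 237 - 8P₁ - P₂ = 4P₁ → 12P₁ + P₂ = 237.
Market 2: 7P₂ + 2P₁ = 117.
Eliminating P₂: 7×(1) − 1×(2) gives 82P₁ = 1542, so P₁ = 771/41.
Back-substitute into (2): P₂ = (117 − 2×771/41) / 7 = 465/41.

P₁ = 771/41, P₂ = 465/41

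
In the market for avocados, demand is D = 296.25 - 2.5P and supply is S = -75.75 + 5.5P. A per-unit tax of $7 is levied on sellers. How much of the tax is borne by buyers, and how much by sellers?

Pre-tax equilibrium: P* = 46.5, Q* = 180.
Tax on sellers shifts supply to S = -75.75 + 5.5(P − 7) = -114.25 + 5.5P.
296.25 - 2.5P = -114.25 + 5.5P gives buyer price Pb = 51.3125; sellers receive Ps = 51.3125 − 7 = 44.3125.
New quantity: Q = 296.25 − 2.5(51.3125) = 167.96875.
Buyer burden = 51.3125 − 46.5 = 4.8125; seller burden = 46.5 − 44.3125 = 2.1875.

Buyers bear $4.8125, sellers bear $2.1875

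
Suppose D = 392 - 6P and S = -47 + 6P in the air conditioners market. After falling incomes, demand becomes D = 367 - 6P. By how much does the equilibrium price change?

Original equilibrium: P* = 439/12, Q* = 172.5.
New equilibrium: 367 - 6P = -47 + 6P, so 414 = 12P and P' = 34.5; Q' = 367 − 6(34.5) = 160.
Change in price: 34.5 − 439/12 = -25/12.

ΔP = -25/12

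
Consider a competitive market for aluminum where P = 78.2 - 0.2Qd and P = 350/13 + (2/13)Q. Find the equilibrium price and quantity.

P* = 1132/23, Q* = 3333/23

Set the two price expressions equal: 78.2 - 0.2Q = 350/13 + (2/13)Q.
3333/65 = (23/65)Q, so Q* = 3333/23.
P* = 78.2 − (0.2)(3333/23) = 1132/23.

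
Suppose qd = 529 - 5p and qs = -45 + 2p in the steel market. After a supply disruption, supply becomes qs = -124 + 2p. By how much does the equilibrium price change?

Δp = 79/7

Original equilibrium: p* = 82, q* = 119.
New equilibrium: 529 - 5p = -124 + 2p, so 653 = 7p and p' = 653/7; q' = 529 − 5(653/7) = 438/7.
Change in price: 653/7 − 82 = 79/7.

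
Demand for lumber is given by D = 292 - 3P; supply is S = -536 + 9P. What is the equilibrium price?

P* = 69

Set D = S: 292 - 3P = -536 + 9P.
828 = 12P, so P* = 69.
Q* = 292 − 3(69) = 85.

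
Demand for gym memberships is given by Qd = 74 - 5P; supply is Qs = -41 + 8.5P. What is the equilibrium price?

Set Qd = Qs: 74 - 5P = -41 + 8.5P.
115 = 13.5P, so P* = 230/27.
Q* = 74 − 5(230/27) = 848/27.

P* = 230/27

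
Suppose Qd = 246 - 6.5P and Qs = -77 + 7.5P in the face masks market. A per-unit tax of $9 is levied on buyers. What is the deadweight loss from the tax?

Pre-tax equilibrium: P* = 323/14, Q* = 2689/28.
Tax on buyers shifts demand to Qd = 246 − 6.5(P + 9) = 187.5 - 6.5P.
187.5 - 6.5P = -77 + 7.5P gives seller price Ps = 529/28; buyers pay Pb = 529/28 + 9 = 781/28.
New quantity: Q = 246 − 6.5(781/28) = 3623/56.
DWL = ½ × 9 × (2689/28 − 3623/56) = 15795/112.

Deadweight loss = 15795/112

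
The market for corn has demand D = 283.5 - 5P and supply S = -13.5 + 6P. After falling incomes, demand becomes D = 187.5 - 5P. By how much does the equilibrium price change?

Original equilibrium: P* = 27, Q* = 148.5.
New equilibrium: 187.5 - 5P = -13.5 + 6P, so 201 = 11P and P' = 201/11; Q' = 187.5 − 5(201/11) = 2115/22.
Change in price: 201/11 − 27 = -96/11.

ΔP = -96/11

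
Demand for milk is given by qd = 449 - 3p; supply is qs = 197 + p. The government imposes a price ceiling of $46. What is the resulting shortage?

Shortage = 68

Equilibrium price would be p* = 63, so the ceiling at 46 binds.
At p = 46: qd = 449 − 3(46) = 311, qs = 197 + 1(46) = 243.
Shortage = 311 − 243 = 68.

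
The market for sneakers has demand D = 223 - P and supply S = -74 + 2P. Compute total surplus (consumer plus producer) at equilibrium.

Total surplus = 11532

Equilibrium: 223 - P = -74 + 2P gives P* = 99, Q* = 124.
Demand choke price: P = 223; supply starts at P = 37.
CS = ½(223 − 99)(124) = 7688; PS = ½(99 − 37)(124) = 3844.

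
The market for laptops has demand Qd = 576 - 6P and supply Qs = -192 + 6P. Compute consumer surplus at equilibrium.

Consumer surplus = 3072

Equilibrium: 576 - 6P = -192 + 6P gives P* = 64, Q* = 192.
Demand choke price (Qd = 0): P = 96.
CS = ½(96 − 64)(192) = 3072.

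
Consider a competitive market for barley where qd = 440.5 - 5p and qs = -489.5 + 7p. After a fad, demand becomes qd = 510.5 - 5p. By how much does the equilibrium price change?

Original equilibrium: p* = 77.5, q* = 53.
New equilibrium: 510.5 - 5p = -489.5 + 7p, so 1000 = 12p and p' = 250/3; q' = 510.5 − 5(250/3) = 563/6.
Change in price: 250/3 − 77.5 = 35/6.

Δp = 35/6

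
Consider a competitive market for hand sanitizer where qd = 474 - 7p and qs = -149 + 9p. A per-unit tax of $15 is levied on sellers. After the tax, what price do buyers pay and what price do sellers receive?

Pre-tax equilibrium: p* = 38.9375, q* = 201.4375.
Tax on sellers shifts supply to qs = -149 + 9(p − 15) = -284 + 9p.
474 - 7p = -284 + 9p gives buyer price pb = 47.375; sellers receive ps = 47.375 − 15 = 32.375.
New quantity: q = 474 − 7(47.375) = 142.375.

Buyers pay $47.375, sellers receive $32.375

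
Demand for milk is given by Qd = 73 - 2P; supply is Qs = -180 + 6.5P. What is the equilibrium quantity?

Q* = 229/17

Set Qd = Qs: 73 - 2P = -180 + 6.5P.
253 = 8.5P, so P* = 506/17.
Q* = 73 − 2(506/17) = 229/17.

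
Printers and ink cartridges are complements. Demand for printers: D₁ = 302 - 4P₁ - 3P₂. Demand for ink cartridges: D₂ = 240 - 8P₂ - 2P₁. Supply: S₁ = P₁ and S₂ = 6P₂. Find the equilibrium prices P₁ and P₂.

P₁ = 54.8125, P₂ = 9.3125

Market 1: 302 - 4P₁ - 3P₂ = P₁ → 5P₁ + 3P₂ = 302.
Market 2: 14P₂ + 2P₁ = 240.
Eliminating P₂: 14×(1) − 3×(2) gives 64P₁ = 3508, so P₁ = 54.8125.
Back-substitute into (2): P₂ = (240 − 2×54.8125) / 14 = 9.3125.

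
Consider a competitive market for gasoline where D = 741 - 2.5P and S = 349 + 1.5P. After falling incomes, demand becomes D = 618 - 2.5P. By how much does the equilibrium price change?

Original equilibrium: P* = 98, Q* = 496.
New equilibrium: 618 - 2.5P = 349 + 1.5P, so 269 = 4P and P' = 67.25; Q' = 618 − 2.5(67.25) = 449.875.
Change in price: 67.25 − 98 = -30.75.

ΔP = -30.75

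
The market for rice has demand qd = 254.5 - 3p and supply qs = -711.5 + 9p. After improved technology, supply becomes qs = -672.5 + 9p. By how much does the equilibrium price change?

Original equilibrium: p* = 80.5, q* = 13.
New equilibrium: 254.5 - 3p = -672.5 + 9p, so 927 = 12p and p' = 77.25; q' = 254.5 − 3(77.25) = 22.75.
Change in price: 77.25 − 80.5 = -3.25.

Δp = -3.25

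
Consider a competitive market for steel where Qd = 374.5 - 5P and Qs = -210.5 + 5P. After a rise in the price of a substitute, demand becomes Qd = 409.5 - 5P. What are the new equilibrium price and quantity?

P' = 62, Q' = 99.5

Original equilibrium: P* = 58.5, Q* = 82.
New equilibrium: 409.5 - 5P = -210.5 + 5P, so 620 = 10P and P' = 62; Q' = 409.5 − 5(62) = 99.5.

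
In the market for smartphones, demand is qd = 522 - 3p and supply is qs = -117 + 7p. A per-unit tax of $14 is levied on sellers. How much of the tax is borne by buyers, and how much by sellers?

Pre-tax equilibrium: p* = 63.9, q* = 330.3.
Tax on sellers shifts supply to qs = -117 + 7(p − 14) = -215 + 7p.
522 - 3p = -215 + 7p gives buyer price pb = 73.7; sellers receive ps = 73.7 − 14 = 59.7.
New quantity: q = 522 − 3(73.7) = 300.9.
Buyer burden = 73.7 − 63.9 = 9.8; seller burden = 63.9 − 59.7 = 4.2.

Buyers bear $9.8, sellers bear $4.2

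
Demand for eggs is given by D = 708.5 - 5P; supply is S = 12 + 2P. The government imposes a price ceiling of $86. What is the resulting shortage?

Equilibrium price would be P* = 99.5, so the ceiling at 86 binds.
At P = 86: D = 708.5 − 5(86) = 278.5, S = 12 + 2(86) = 184.
Shortage = 278.5 − 184 = 94.5.

Shortage = 94.5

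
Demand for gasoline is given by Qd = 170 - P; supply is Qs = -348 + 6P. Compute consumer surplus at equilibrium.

Equilibrium: 170 - P = -348 + 6P gives P* = 74, Q* = 96.
Demand choke price (Qd = 0): P = 170.
CS = ½(170 − 74)(96) = 4608.

Consumer surplus = 4608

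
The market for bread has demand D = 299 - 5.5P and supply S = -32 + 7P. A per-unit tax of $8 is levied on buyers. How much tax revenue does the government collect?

Tax revenue = 1029.76

Pre-tax equilibrium: P* = 26.48, Q* = 153.36.
Tax on buyers shifts demand to D = 299 − 5.5(P + 8) = 255 - 5.5P.
255 - 5.5P = -32 + 7P gives seller price Ps = 22.96; buyers pay Pb = 22.96 + 8 = 30.96.
New quantity: Q = 299 − 5.5(30.96) = 128.72.
Revenue = 8 × 128.72 = 1029.76.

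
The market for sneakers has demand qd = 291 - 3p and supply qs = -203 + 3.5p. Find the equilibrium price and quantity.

Set qd = qs: 291 - 3p = -203 + 3.5p.
494 = 6.5p, so p* = 76.
q* = 291 − 3(76) = 63.

p* = 76, q* = 63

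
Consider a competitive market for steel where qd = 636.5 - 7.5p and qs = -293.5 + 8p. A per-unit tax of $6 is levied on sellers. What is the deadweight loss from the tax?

Deadweight loss = 2160/31

Pre-tax equilibrium: p* = 60, q* = 186.5.
Tax on sellers shifts supply to qs = -293.5 + 8(p − 6) = -341.5 + 8p.
636.5 - 7.5p = -341.5 + 8p gives buyer price pb = 1956/31; sellers receive ps = 1956/31 − 6 = 1770/31.
New quantity: q = 636.5 − 7.5(1956/31) = 10123/62.
DWL = ½ × 6 × (186.5 − 10123/62) = 2160/31.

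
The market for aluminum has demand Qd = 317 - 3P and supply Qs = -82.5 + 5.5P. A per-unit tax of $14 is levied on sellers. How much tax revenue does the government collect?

Tax revenue = 35420/17

Pre-tax equilibrium: P* = 47, Q* = 176.
Tax on sellers shifts supply to Qs = -82.5 + 5.5(P − 14) = -159.5 + 5.5P.
317 - 3P = -159.5 + 5.5P gives buyer price Pb = 953/17; sellers receive Ps = 953/17 − 14 = 715/17.
New quantity: Q = 317 − 3(953/17) = 2530/17.
Revenue = 14 × 2530/17 = 35420/17.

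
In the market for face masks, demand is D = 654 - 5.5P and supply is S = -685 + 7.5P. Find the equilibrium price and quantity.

Set D = S: 654 - 5.5P = -685 + 7.5P.
1339 = 13P, so P* = 103.
Q* = 654 − 5.5(103) = 87.5.

P* = 103, Q* = 87.5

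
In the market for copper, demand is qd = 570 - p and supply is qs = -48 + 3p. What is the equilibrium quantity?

q* = 415.5

Set qd = qs: 570 - p = -48 + 3p.
618 = 4p, so p* = 154.5.
q* = 570 − 1(154.5) = 415.5.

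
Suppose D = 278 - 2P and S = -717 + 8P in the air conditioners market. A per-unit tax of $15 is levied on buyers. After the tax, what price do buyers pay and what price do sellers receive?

Pre-tax equilibrium: P* = 99.5, Q* = 79.
Tax on buyers shifts demand to D = 278 − 2(P + 15) = 248 - 2P.
248 - 2P = -717 + 8P gives seller price Ps = 96.5; buyers pay Pb = 96.5 + 15 = 111.5.
New quantity: Q = 278 − 2(111.5) = 55.

Buyers pay $111.5, sellers receive $96.5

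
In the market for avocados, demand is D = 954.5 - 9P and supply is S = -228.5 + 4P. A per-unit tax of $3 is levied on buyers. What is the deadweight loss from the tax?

Pre-tax equilibrium: P* = 91, Q* = 135.5.
Tax on buyers shifts demand to D = 954.5 − 9(P + 3) = 927.5 - 9P.
927.5 - 9P = -228.5 + 4P gives seller price Ps = 1156/13; buyers pay Pb = 1156/13 + 3 = 1195/13.
New quantity: Q = 954.5 − 9(1195/13) = 3307/26.
DWL = ½ × 3 × (135.5 − 3307/26) = 162/13.

Deadweight loss = 162/13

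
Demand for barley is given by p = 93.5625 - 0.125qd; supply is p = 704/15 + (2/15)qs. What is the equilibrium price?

Set the two price expressions equal: 93.5625 - 0.125q = 704/15 + (2/15)q.
11191/240 = (31/120)q, so q* = 180.5.
p* = 93.5625 − (0.125)(180.5) = 71.

p* = 71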